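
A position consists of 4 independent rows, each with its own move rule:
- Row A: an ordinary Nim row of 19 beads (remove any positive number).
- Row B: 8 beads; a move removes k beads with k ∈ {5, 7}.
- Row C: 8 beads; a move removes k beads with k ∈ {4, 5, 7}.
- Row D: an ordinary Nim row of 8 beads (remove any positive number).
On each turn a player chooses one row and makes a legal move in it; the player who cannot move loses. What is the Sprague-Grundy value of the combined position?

24

Row A is a plain Nim row of size 19, so its Grundy value is 19.
For row B, compute g(0), g(1), … with moves {5, 7}:
g(0) = mex{} = 0
g(1) = mex{} = 0
g(2) = mex{} = 0
g(3) = mex{} = 0
g(4) = mex{} = 0
g(5) = mex{0} = 1
g(6) = mex{0} = 1
g(7) = mex{0} = 1
g(8) = mex{0} = 1
So g(8) = 1.
Build the Grundy sequence for row C with g(k) = mex{g(k−s) : s ∈ {4, 5, 7}, s ≤ k}:
k:     0  1  2  3  4  5  6  7  8
g(k):  0  0  0  0  1  1  1  1  2
So g(8) = 2.
Row D is a plain Nim row of size 8, so its Grundy value is 8.
The value of a disjunctive sum is the nim-sum of the parts.
Combined value = 19 XOR 1 XOR 2 XOR 8 = 24.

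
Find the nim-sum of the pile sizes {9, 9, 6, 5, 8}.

Compute the nim-sum pairwise:
9 ^ 9 = 0
0 ^ 6 = 6
6 ^ 5 = 3
3 ^ 8 = 11

11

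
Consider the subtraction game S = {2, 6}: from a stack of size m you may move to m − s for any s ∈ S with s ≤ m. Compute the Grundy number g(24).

0

Grundy values for subtraction set {2, 6}:
k:     0  1  2  3  4  5  6  7  8  9 10 11 12 13 14 15 16 17 18 19 20 21 22 23 24
g(k):  0  0  1  1  0  0  1  1  0  0  1  1  0  0  1  1  0  0  1  1  0  0  1  1  0
So g(24) = 0.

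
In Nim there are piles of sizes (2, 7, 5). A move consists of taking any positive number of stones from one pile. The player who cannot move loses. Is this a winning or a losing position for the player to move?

Losing position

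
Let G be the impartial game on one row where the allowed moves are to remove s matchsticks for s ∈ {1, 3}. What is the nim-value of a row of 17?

Build the Grundy sequence with g(k) = mex{g(k−s) : s ∈ {1, 3}, s ≤ k}:
k:     0  1  2  3  4  5  6  7  8  9 10 11 12 13 14 15 16 17
g(k):  0  1  0  1  0  1  0  1  0  1  0  1  0  1  0  1  0  1
So g(17) = 1.

1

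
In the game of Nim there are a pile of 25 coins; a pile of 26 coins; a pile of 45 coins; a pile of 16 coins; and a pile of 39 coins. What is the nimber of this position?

25

Nim-sum: 25 ^ 26 ^ 45 ^ 16 ^ 39 = 25.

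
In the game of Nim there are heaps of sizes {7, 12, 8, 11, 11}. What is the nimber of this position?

Nim-sum: 7 ^ 12 ^ 8 ^ 11 ^ 11 = 3.

3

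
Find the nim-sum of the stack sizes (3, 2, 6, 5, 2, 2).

2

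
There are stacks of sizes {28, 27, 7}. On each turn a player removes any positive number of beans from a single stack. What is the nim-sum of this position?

Nim-sum: 28 ^ 27 ^ 7 = 0.

0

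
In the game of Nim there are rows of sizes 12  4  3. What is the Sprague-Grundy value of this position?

11

Nim-sum: 12 ⊕ 4 ⊕ 3 = 11.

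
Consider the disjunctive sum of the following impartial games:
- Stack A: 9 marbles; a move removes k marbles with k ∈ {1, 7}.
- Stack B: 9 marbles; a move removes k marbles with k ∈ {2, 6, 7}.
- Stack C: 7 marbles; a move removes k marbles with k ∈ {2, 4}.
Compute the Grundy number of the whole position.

1

Build the Grundy sequence for stack A with g(k) = mex{g(k−s) : s ∈ {1, 7}, s ≤ k}:
g(0) = mex{} = 0
g(1) = mex{0} = 1
g(2) = mex{1} = 0
g(3) = mex{0} = 1
g(4) = mex{1} = 0
g(5) = mex{0} = 1
g(6) = mex{1} = 0
g(7) = mex{0} = 1
g(8) = mex{1} = 0
g(9) = mex{0} = 1
So g(9) = 1.
Grundy values for stack B (subtraction set {2, 6, 7}):
g(0) = mex{} = 0
g(1) = mex{} = 0
g(2) = mex{0} = 1
g(3) = mex{0} = 1
g(4) = mex{1} = 0
g(5) = mex{1} = 0
g(6) = mex{0} = 1
g(7) = mex{0} = 1
g(8) = mex{0,1} = 2
g(9) = mex{1} = 0
So g(9) = 0.
For stack C, compute g(0), g(1), … with moves {2, 4}:
g(0) = mex{} = 0
g(1) = mex{} = 0
g(2) = mex{0} = 1
g(3) = mex{0} = 1
g(4) = mex{0,1} = 2
g(5) = mex{0,1} = 2
g(6) = mex{1,2} = 0
g(7) = mex{1,2} = 0
So g(7) = 0.
The value of a disjunctive sum is the nim-sum of the parts.
Combined value = 1 ⊕ 0 ⊕ 0 = 1.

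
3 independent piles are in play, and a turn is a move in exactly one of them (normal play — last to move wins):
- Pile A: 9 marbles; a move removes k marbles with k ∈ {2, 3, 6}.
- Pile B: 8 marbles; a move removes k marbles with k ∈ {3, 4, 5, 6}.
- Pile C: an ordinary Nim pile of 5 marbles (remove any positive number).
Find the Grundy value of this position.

Build the Grundy sequence for pile A with g(k) = mex{g(k−s) : s ∈ {2, 3, 6}, s ≤ k}:
k:     0  1  2  3  4  5  6  7  8  9
g(k):  0  0  1  1  2  0  3  1  2  0
So g(9) = 0.
For pile B, compute g(0), g(1), … with moves {3, 4, 5, 6}:
g(0) = mex{} = 0
g(1) = mex{} = 0
g(2) = mex{} = 0
g(3) = mex{0} = 1
g(4) = mex{0} = 1
g(5) = mex{0} = 1
g(6) = mex{0,1} = 2
g(7) = mex{0,1} = 2
g(8) = mex{0,1} = 2
So g(8) = 2.
Pile C is a plain Nim pile of size 5, so its Grundy value is 5.
The value of a disjunctive sum is the nim-sum of the parts.
Combined value = 0 XOR 2 XOR 5 = 7.

7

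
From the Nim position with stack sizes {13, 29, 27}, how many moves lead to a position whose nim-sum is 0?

3

Compute the nim-sum pairwise:
13 ^ 29 = 16
16 ^ 27 = 11
The overall nim-sum is X = 11. A stack of size p has a winning move iff p XOR X < p (reduce it to p XOR X).
  13: 13 XOR 11 = 6 < 13 — winning move (to 6).
  29: 29 XOR 11 = 22 < 29 — winning move (to 22).
  27: 27 XOR 11 = 16 < 27 — winning move (to 16).
That gives 3 winning moves.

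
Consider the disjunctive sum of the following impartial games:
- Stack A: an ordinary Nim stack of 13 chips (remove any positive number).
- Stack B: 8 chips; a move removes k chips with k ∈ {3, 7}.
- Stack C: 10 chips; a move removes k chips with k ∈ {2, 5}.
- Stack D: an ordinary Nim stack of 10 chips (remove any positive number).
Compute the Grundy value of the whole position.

4

Stack A is a plain Nim stack of size 13, so its Grundy value is 13.
Build the Grundy sequence for stack B with g(k) = mex{g(k−s) : s ∈ {3, 7}, s ≤ k}:
g(0) = mex{} = 0
g(1) = mex{} = 0
g(2) = mex{} = 0
g(3) = mex{0} = 1
g(4) = mex{0} = 1
g(5) = mex{0} = 1
g(6) = mex{1} = 0
g(7) = mex{0,1} = 2
g(8) = mex{0,1} = 2
So g(8) = 2.
Build the Grundy sequence for stack C with g(k) = mex{g(k−s) : s ∈ {2, 5}, s ≤ k}:
g(0) = mex{} = 0
g(1) = mex{} = 0
g(2) = mex{0} = 1
g(3) = mex{0} = 1
g(4) = mex{1} = 0
g(5) = mex{0,1} = 2
g(6) = mex{0} = 1
g(7) = mex{1,2} = 0
g(8) = mex{1} = 0
g(9) = mex{0} = 1
g(10) = mex{0,2} = 1
So g(10) = 1.
Stack D is a plain Nim stack of size 10, so its Grundy value is 10.
The value of a disjunctive sum is the nim-sum of the parts.
Combined value = 13 ⊕ 2 ⊕ 1 ⊕ 10 = 4.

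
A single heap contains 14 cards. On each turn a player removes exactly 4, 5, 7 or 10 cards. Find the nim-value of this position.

0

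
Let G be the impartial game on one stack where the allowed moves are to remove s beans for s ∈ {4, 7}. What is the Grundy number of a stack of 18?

Build the Grundy sequence with g(k) = mex{g(k−s) : s ∈ {4, 7}, s ≤ k}:
k:     0  1  2  3  4  5  6  7  8  9 10 11 12 13 14 15 16 17 18
g(k):  0  0  0  0  1  1  1  1  2  2  2  0  0  0  0  1  1  1  1
So g(18) = 1.

1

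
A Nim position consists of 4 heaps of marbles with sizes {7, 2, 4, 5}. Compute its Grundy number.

Compute the nim-sum pairwise:
7 ^ 2 = 5
5 ^ 4 = 1
1 ^ 5 = 4

4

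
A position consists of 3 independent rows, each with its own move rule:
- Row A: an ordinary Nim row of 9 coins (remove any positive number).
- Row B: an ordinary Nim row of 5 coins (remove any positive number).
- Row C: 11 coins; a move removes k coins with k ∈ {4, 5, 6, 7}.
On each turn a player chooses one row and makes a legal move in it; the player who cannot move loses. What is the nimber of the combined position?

12

Row A is a plain Nim row of size 9, so its Grundy value is 9.
Row B is a plain Nim row of size 5, so its Grundy value is 5.
Grundy values for row C (subtraction set {4, 5, 6, 7}):
k:     0  1  2  3  4  5  6  7  8  9 10 11
g(k):  0  0  0  0  1  1  1  1  2  2  2  0
So g(11) = 0.
The value of a disjunctive sum is the nim-sum of the parts.
Combined value = 9 XOR 5 XOR 0 = 12.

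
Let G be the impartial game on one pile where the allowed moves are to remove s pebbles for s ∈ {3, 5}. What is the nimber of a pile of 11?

1

Compute g(0), g(1), … for moves {3, 5}:
g(0) = mex{} = 0
g(1) = mex{} = 0
g(2) = mex{} = 0
g(3) = mex{0} = 1
g(4) = mex{0} = 1
g(5) = mex{0} = 1
g(6) = mex{0,1} = 2
g(7) = mex{0,1} = 2
g(8) = mex{1} = 0
g(9) = mex{1,2} = 0
g(10) = mex{1,2} = 0
g(11) = mex{0,2} = 1
So g(11) = 1.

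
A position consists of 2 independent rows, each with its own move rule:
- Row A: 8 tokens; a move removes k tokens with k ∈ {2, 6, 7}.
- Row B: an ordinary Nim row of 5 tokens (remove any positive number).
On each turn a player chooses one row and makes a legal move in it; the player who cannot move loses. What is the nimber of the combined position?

Grundy values for row A (subtraction set {2, 6, 7}):
g(0) = mex{} = 0
g(1) = mex{} = 0
g(2) = mex{0} = 1
g(3) = mex{0} = 1
g(4) = mex{1} = 0
g(5) = mex{1} = 0
g(6) = mex{0} = 1
g(7) = mex{0} = 1
g(8) = mex{0,1} = 2
So g(8) = 2.
Row B is a plain Nim row of size 5, so its Grundy value is 5.
By the Sprague-Grundy theorem, the Grundy value of a sum of independent games is the XOR of the component values.
Combined value = 2 ⊕ 5 = 7.

7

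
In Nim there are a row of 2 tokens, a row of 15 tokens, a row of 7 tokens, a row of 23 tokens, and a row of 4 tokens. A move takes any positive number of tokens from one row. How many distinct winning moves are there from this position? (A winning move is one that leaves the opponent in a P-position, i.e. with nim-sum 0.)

1

Compute the nim-sum pairwise:
2 ⊕ 15 = 13
13 ⊕ 7 = 10
10 ⊕ 23 = 29
29 ⊕ 4 = 25
The overall nim-sum is X = 25. A row of size p has a winning move iff p XOR X < p (reduce it to p XOR X).
  2: 2 XOR 25 = 27 ≥ 2 — no move.
  15: 15 XOR 25 = 22 ≥ 15 — no move.
  7: 7 XOR 25 = 30 ≥ 7 — no move.
  23: 23 XOR 25 = 14 < 23 — winning move (to 14).
  4: 4 XOR 25 = 29 ≥ 4 — no move.
That gives 1 winning move.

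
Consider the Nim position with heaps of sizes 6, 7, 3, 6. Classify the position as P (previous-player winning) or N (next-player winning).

N-position

Nim-sum: 6 ⊕ 7 ⊕ 3 ⊕ 6 = 4.
The nim-sum is 4 ≠ 0, so this is an N-position: the player to move can win.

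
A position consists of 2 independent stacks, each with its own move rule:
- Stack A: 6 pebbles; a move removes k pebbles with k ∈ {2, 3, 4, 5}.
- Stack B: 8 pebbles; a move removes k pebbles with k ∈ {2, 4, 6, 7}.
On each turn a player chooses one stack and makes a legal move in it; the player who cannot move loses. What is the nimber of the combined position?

7

Build the Grundy sequence for stack A with g(k) = mex{g(k−s) : s ∈ {2, 3, 4, 5}, s ≤ k}:
g(0) = mex{} = 0
g(1) = mex{} = 0
g(2) = mex{0} = 1
g(3) = mex{0} = 1
g(4) = mex{0,1} = 2
g(5) = mex{0,1} = 2
g(6) = mex{0,1,2} = 3
So g(6) = 3.
Grundy values for stack B (subtraction set {2, 4, 6, 7}):
k:     0  1  2  3  4  5  6  7  8
g(k):  0  0  1  1  2  2  3  3  4
So g(8) = 4.
The value of a disjunctive sum is the nim-sum of the parts.
Combined value = 3 XOR 4 = 7.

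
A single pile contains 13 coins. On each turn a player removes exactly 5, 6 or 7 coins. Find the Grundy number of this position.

Build the Grundy sequence with g(k) = mex{g(k−s) : s ∈ {5, 6, 7}, s ≤ k}:
k:     0  1  2  3  4  5  6  7  8  9 10 11 12 13
g(k):  0  0  0  0  0  1  1  1  1  1  2  2  0  0
So g(13) = 0.

0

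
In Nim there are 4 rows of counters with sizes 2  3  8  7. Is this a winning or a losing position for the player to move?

Winning position

Write each in binary and XOR column by column:
  0010  (2)
  0011  (3)
  1000  (8)
  0111  (7)
  ----
  1110  (14)
The nim-sum is 14 ≠ 0, so this is an N-position: the player to move can win.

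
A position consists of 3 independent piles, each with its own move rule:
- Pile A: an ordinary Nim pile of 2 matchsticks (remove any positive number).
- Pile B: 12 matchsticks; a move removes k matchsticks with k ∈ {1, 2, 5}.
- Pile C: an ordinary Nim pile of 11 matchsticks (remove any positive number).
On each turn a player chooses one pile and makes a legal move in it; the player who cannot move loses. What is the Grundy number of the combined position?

9

Pile A is a plain Nim pile of size 2, so its Grundy value is 2.
For pile B, compute g(0), g(1), … with moves {1, 2, 5}:
g(0) = mex{} = 0
g(1) = mex{0} = 1
g(2) = mex{0,1} = 2
g(3) = mex{1,2} = 0
g(4) = mex{0,2} = 1
g(5) = mex{0,1} = 2
g(6) = mex{1,2} = 0
g(7) = mex{0,2} = 1
g(8) = mex{0,1} = 2
g(9) = mex{1,2} = 0
g(10) = mex{0,2} = 1
g(11) = mex{0,1} = 2
g(12) = mex{1,2} = 0
So g(12) = 0.
Pile C is a plain Nim pile of size 11, so its Grundy value is 11.
By the Sprague-Grundy theorem, the Grundy value of a sum of independent games is the XOR of the component values.
Combined value = 2 ⊕ 0 ⊕ 11 = 9.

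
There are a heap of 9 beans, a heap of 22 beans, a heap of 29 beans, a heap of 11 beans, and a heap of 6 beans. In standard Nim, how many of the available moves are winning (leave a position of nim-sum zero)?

3

Nim-sum: 9 ⊕ 22 ⊕ 29 ⊕ 11 ⊕ 6 = 15.
The overall nim-sum is X = 15. A heap of size p has a winning move iff p XOR X < p (reduce it to p XOR X).
  9: 9 XOR 15 = 6 < 9 — winning move (to 6).
  22: 22 XOR 15 = 25 ≥ 22 — no move.
  29: 29 XOR 15 = 18 < 29 — winning move (to 18).
  11: 11 XOR 15 = 4 < 11 — winning move (to 4).
  6: 6 XOR 15 = 9 ≥ 6 — no move.
That gives 3 winning moves.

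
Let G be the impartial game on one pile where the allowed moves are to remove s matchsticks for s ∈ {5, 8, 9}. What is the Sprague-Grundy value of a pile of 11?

2

Compute g(0), g(1), … for moves {5, 8, 9}:
g(0) = mex{} = 0
g(1) = mex{} = 0
g(2) = mex{} = 0
g(3) = mex{} = 0
g(4) = mex{} = 0
g(5) = mex{0} = 1
g(6) = mex{0} = 1
g(7) = mex{0} = 1
g(8) = mex{0} = 1
g(9) = mex{0} = 1
g(10) = mex{0,1} = 2
g(11) = mex{0,1} = 2
So g(11) = 2.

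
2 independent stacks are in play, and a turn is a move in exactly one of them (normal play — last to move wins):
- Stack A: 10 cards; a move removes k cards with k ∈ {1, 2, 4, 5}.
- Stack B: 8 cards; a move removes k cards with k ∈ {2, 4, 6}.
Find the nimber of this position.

Grundy values for stack A (subtraction set {1, 2, 4, 5}):
g(0) = mex{} = 0
g(1) = mex{0} = 1
g(2) = mex{0,1} = 2
g(3) = mex{1,2} = 0
g(4) = mex{0,2} = 1
g(5) = mex{0,1} = 2
g(6) = mex{1,2} = 0
g(7) = mex{0,2} = 1
g(8) = mex{0,1} = 2
g(9) = mex{1,2} = 0
g(10) = mex{0,2} = 1
So g(10) = 1.
Build the Grundy sequence for stack B with g(k) = mex{g(k−s) : s ∈ {2, 4, 6}, s ≤ k}:
k:     0  1  2  3  4  5  6  7  8
g(k):  0  0  1  1  2  2  3  3  0
So g(8) = 0.
By the Sprague-Grundy theorem, the Grundy value of a sum of independent games is the XOR of the component values.
Combined value = 1 XOR 0 = 1.

1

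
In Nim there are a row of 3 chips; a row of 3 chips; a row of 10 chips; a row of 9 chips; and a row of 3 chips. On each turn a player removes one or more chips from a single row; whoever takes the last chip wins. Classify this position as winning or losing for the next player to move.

Nim-sum: 3 ^ 3 ^ 10 ^ 9 ^ 3 = 0.
The nim-sum is 0, so this is a P-position: the player to move is in a losing position under optimal play.

Losing position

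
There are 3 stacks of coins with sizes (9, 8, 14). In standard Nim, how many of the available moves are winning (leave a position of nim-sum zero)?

Compute the nim-sum pairwise:
9 ^ 8 = 1
1 ^ 14 = 15
The overall nim-sum is X = 15. A stack of size p has a winning move iff p XOR X < p (reduce it to p XOR X).
  9: 9 XOR 15 = 6 < 9 — winning move (to 6).
  8: 8 XOR 15 = 7 < 8 — winning move (to 7).
  14: 14 XOR 15 = 1 < 14 — winning move (to 1).
That gives 3 winning moves.

3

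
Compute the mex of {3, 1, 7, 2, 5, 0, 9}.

4

The values 0, 1, 2, 3 are all present; 4 is the first non-negative integer missing from the set.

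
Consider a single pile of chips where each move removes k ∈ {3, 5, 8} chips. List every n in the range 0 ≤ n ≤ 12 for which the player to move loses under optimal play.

0, 1, 2, 11, 12

Build the Grundy sequence with g(k) = mex{g(k−s) : s ∈ {3, 5, 8}, s ≤ k}:
k:     0  1  2  3  4  5  6  7  8  9 10 11 12
g(k):  0  0  0  1  1  1  2  2  2  3  3  0  0
The P-positions (g = 0) in 0..12 are 0, 1, 2, 11, 12.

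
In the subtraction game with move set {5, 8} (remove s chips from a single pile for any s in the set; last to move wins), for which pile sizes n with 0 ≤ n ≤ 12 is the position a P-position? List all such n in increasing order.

Grundy values for subtraction set {5, 8}:
g(0) = mex{} = 0
g(1) = mex{} = 0
g(2) = mex{} = 0
g(3) = mex{} = 0
g(4) = mex{} = 0
g(5) = mex{0} = 1
g(6) = mex{0} = 1
g(7) = mex{0} = 1
g(8) = mex{0} = 1
g(9) = mex{0} = 1
g(10) = mex{0,1} = 2
g(11) = mex{0,1} = 2
g(12) = mex{0,1} = 2
The P-positions (g = 0) in 0..12 are 0, 1, 2, 3, 4.

0, 1, 2, 3, 4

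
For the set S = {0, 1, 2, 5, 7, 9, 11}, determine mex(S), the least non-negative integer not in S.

3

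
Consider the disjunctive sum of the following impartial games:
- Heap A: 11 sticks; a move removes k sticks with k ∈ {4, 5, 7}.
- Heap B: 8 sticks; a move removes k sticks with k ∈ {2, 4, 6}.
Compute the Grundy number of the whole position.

0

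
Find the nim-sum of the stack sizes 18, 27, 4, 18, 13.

18

In binary:
  10010  (18)
  11011  (27)
  00100  (4)
  10010  (18)
  01101  (13)
  -----
  10010  (18)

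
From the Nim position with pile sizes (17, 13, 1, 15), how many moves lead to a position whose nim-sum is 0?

Nim-sum: 17 XOR 13 XOR 1 XOR 15 = 18.
The overall nim-sum is X = 18. A pile of size p has a winning move iff p XOR X < p (reduce it to p XOR X).
  17: 17 XOR 18 = 3 < 17 — winning move (to 3).
  13: 13 XOR 18 = 31 ≥ 13 — no move.
  1: 1 XOR 18 = 19 ≥ 1 — no move.
  15: 15 XOR 18 = 29 ≥ 15 — no move.
That gives 1 winning move.

1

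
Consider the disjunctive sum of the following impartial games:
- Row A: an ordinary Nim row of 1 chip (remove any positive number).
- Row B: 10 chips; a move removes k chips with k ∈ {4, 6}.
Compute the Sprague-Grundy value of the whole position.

1

Row A is a plain Nim row of size 1, so its Grundy value is 1.
Grundy values for row B (subtraction set {4, 6}):
k:     0  1  2  3  4  5  6  7  8  9 10
g(k):  0  0  0  0  1  1  1  1  2  2  0
So g(10) = 0.
The value of a disjunctive sum is the nim-sum of the parts.
Combined value = 1 ⊕ 0 = 1.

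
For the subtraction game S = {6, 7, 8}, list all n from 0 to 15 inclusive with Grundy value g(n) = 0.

0, 1, 2, 3, 4, 5, 14, 15

Build the Grundy sequence with g(k) = mex{g(k−s) : s ∈ {6, 7, 8}, s ≤ k}:
k:     0  1  2  3  4  5  6  7  8  9 10 11 12 13 14 15
g(k):  0  0  0  0  0  0  1  1  1  1  1  1  2  2  0  0
The P-positions (g = 0) in 0..15 are 0, 1, 2, 3, 4, 5, 14, 15.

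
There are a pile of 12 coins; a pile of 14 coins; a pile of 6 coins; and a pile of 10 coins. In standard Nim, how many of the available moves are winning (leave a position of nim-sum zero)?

3

Write each in binary and XOR column by column:
  1100  (12)
  1110  (14)
  0110  (6)
  1010  (10)
  ----
  1110  (14)
The overall nim-sum is X = 14. A pile of size p has a winning move iff p XOR X < p (reduce it to p XOR X).
  12: 12 XOR 14 = 2 < 12 — winning move (to 2).
  14: 14 XOR 14 = 0 < 14 — winning move (to 0).
  6: 6 XOR 14 = 8 ≥ 6 — no move.
  10: 10 XOR 14 = 4 < 10 — winning move (to 4).
That gives 3 winning moves.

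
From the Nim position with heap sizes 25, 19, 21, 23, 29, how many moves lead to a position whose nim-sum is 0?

5

Compute the nim-sum pairwise:
25 ^ 19 = 10
10 ^ 21 = 31
31 ^ 23 = 8
8 ^ 29 = 21
The overall nim-sum is X = 21. A heap of size p has a winning move iff p XOR X < p (reduce it to p XOR X).
  25: 25 XOR 21 = 12 < 25 — winning move (to 12).
  19: 19 XOR 21 = 6 < 19 — winning move (to 6).
  21: 21 XOR 21 = 0 < 21 — winning move (to 0).
  23: 23 XOR 21 = 2 < 23 — winning move (to 2).
  29: 29 XOR 21 = 8 < 29 — winning move (to 8).
That gives 5 winning moves.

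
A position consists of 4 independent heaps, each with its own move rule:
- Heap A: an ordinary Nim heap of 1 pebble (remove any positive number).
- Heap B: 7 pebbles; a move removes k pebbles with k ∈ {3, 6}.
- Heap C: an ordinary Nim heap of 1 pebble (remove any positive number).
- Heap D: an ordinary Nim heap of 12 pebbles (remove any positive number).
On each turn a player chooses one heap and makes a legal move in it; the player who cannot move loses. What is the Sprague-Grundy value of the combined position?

14

Heap A is a plain Nim heap of size 1, so its Grundy value is 1.
For heap B, compute g(0), g(1), … with moves {3, 6}:
k:     0  1  2  3  4  5  6  7
g(k):  0  0  0  1  1  1  2  2
So g(7) = 2.
Heap C is a plain Nim heap of size 1, so its Grundy value is 1.
Heap D is a plain Nim heap of size 12, so its Grundy value is 12.
The value of a disjunctive sum is the nim-sum of the parts.
Combined value = 1 XOR 2 XOR 1 XOR 12 = 14.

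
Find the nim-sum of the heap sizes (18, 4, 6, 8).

In binary:
  10010  (18)
  00100  (4)
  00110  (6)
  01000  (8)
  -----
  11000  (24)

24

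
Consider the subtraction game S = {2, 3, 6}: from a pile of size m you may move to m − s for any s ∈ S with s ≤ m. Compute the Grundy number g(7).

Build the Grundy sequence with g(k) = mex{g(k−s) : s ∈ {2, 3, 6}, s ≤ k}:
g(0) = mex{} = 0
g(1) = mex{} = 0
g(2) = mex{0} = 1
g(3) = mex{0} = 1
g(4) = mex{0,1} = 2
g(5) = mex{1} = 0
g(6) = mex{0,1,2} = 3
g(7) = mex{0,2} = 1
So g(7) = 1.

1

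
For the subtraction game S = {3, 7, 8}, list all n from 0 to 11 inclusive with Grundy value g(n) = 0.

0, 1, 2, 6, 11

Compute g(0), g(1), … for moves {3, 7, 8}:
k:     0  1  2  3  4  5  6  7  8  9 10 11
g(k):  0  0  0  1  1  1  0  2  2  1  3  0
The P-positions (g = 0) in 0..11 are 0, 1, 2, 6, 11.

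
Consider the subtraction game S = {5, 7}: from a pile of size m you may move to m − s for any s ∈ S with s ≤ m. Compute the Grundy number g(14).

Compute g(0), g(1), … for moves {5, 7}:
g(0) = mex{} = 0
g(1) = mex{} = 0
g(2) = mex{} = 0
g(3) = mex{} = 0
g(4) = mex{} = 0
g(5) = mex{0} = 1
g(6) = mex{0} = 1
g(7) = mex{0} = 1
g(8) = mex{0} = 1
g(9) = mex{0} = 1
g(10) = mex{0,1} = 2
g(11) = mex{0,1} = 2
g(12) = mex{1} = 0
g(13) = mex{1} = 0
g(14) = mex{1} = 0
So g(14) = 0.

0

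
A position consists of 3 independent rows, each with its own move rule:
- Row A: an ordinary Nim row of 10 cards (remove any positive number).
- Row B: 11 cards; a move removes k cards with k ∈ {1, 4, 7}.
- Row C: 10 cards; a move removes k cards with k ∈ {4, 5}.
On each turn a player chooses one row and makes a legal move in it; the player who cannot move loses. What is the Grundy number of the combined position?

Row A is a plain Nim row of size 10, so its Grundy value is 10.
Grundy values for row B (subtraction set {1, 4, 7}):
k:     0  1  2  3  4  5  6  7  8  9 10 11
g(k):  0  1  0  1  2  0  1  2  0  1  0  1
So g(11) = 1.
Grundy values for row C (subtraction set {4, 5}):
g(0) = mex{} = 0
g(1) = mex{} = 0
g(2) = mex{} = 0
g(3) = mex{} = 0
g(4) = mex{0} = 1
g(5) = mex{0} = 1
g(6) = mex{0} = 1
g(7) = mex{0} = 1
g(8) = mex{0,1} = 2
g(9) = mex{1} = 0
g(10) = mex{1} = 0
So g(10) = 0.
The value of a disjunctive sum is the nim-sum of the parts.
Combined value = 10 XOR 1 XOR 0 = 11.

11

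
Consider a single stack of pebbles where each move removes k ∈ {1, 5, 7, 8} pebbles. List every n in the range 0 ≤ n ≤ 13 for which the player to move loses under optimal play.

0, 2, 4, 6

Build the Grundy sequence with g(k) = mex{g(k−s) : s ∈ {1, 5, 7, 8}, s ≤ k}:
k:     0  1  2  3  4  5  6  7  8  9 10 11 12 13
g(k):  0  1  0  1  0  1  0  1  2  3  2  3  2  3
The P-positions (g = 0) in 0..13 are 0, 2, 4, 6.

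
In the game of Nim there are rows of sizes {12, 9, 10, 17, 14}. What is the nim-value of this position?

16

Compute the nim-sum pairwise:
12 ⊕ 9 = 5
5 ⊕ 10 = 15
15 ⊕ 17 = 30
30 ⊕ 14 = 16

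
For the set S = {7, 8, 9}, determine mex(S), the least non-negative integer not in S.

0 is not in the set, so the mex is 0.

0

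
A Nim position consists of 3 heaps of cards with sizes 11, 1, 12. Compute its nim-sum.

6

Compute the nim-sum pairwise:
11 ^ 1 = 10
10 ^ 12 = 6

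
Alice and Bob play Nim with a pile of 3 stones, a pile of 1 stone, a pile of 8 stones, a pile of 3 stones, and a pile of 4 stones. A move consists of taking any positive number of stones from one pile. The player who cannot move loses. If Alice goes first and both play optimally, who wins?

Alice wins

Nim-sum: 3 ⊕ 1 ⊕ 8 ⊕ 3 ⊕ 4 = 13.
The nim-sum is 13 ≠ 0, so this is an N-position: the player to move can win; Alice has a winning move.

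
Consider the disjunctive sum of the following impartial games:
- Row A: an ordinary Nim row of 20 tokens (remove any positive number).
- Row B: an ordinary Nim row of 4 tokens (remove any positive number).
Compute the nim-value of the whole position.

16

Row A is a plain Nim row of size 20, so its Grundy value is 20.
Row B is a plain Nim row of size 4, so its Grundy value is 4.
By the Sprague-Grundy theorem, the Grundy value of a sum of independent games is the XOR of the component values.
Combined value = 20 ⊕ 4 = 16.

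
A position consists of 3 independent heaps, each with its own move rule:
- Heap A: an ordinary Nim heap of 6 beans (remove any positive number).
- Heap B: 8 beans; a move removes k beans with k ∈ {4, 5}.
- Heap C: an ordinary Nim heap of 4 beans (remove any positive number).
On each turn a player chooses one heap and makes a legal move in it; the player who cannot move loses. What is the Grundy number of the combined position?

0

Heap A is a plain Nim heap of size 6, so its Grundy value is 6.
Build the Grundy sequence for heap B with g(k) = mex{g(k−s) : s ∈ {4, 5}, s ≤ k}:
k:     0  1  2  3  4  5  6  7  8
g(k):  0  0  0  0  1  1  1  1  2
So g(8) = 2.
Heap C is a plain Nim heap of size 4, so its Grundy value is 4.
The value of a disjunctive sum is the nim-sum of the parts.
Combined value = 6 ⊕ 2 ⊕ 4 = 0.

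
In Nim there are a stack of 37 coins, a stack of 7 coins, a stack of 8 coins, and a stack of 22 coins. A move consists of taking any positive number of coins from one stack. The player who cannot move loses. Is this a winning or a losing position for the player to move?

Write each in binary and XOR column by column:
  100101  (37)
  000111  (7)
  001000  (8)
  010110  (22)
  ------
  111100  (60)
The nim-sum is 60 ≠ 0, so this is an N-position: the player to move can win.

Winning position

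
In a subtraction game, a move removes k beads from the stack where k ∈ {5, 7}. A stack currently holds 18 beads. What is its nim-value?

1

Grundy values for subtraction set {5, 7}:
k:     0  1  2  3  4  5  6  7  8  9 10 11 12 13 14 15 16 17 18
g(k):  0  0  0  0  0  1  1  1  1  1  2  2  0  0  0  0  0  1  1
So g(18) = 1.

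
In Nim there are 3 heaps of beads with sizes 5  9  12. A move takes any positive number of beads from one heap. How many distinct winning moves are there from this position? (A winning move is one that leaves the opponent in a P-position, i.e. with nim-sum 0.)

Nim-sum: 5 XOR 9 XOR 12 = 0.
The nim-sum is already 0, so every move leaves a nonzero nim-sum — there are no winning moves.

0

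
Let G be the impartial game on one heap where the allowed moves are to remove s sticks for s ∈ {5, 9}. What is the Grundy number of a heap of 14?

0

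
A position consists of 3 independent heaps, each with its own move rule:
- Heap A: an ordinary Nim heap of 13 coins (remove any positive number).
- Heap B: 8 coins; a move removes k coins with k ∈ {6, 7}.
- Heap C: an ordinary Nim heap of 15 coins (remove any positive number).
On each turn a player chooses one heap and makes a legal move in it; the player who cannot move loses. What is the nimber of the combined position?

Heap A is a plain Nim heap of size 13, so its Grundy value is 13.
For heap B, compute g(0), g(1), … with moves {6, 7}:
k:     0  1  2  3  4  5  6  7  8
g(k):  0  0  0  0  0  0  1  1  1
So g(8) = 1.
Heap C is a plain Nim heap of size 15, so its Grundy value is 15.
By the Sprague-Grundy theorem, the Grundy value of a sum of independent games is the XOR of the component values.
Combined value = 13 XOR 1 XOR 15 = 3.

3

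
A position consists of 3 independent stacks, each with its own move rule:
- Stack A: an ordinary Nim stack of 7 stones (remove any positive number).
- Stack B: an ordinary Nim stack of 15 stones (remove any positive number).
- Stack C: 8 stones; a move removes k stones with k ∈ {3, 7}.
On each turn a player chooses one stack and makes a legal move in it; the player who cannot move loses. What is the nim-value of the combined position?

10

Stack A is a plain Nim stack of size 7, so its Grundy value is 7.
Stack B is a plain Nim stack of size 15, so its Grundy value is 15.
Grundy values for stack C (subtraction set {3, 7}):
g(0) = mex{} = 0
g(1) = mex{} = 0
g(2) = mex{} = 0
g(3) = mex{0} = 1
g(4) = mex{0} = 1
g(5) = mex{0} = 1
g(6) = mex{1} = 0
g(7) = mex{0,1} = 2
g(8) = mex{0,1} = 2
So g(8) = 2.
The value of a disjunctive sum is the nim-sum of the parts.
Combined value = 7 XOR 15 XOR 2 = 10.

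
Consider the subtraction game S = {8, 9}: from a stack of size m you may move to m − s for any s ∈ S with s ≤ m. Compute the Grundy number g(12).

Build the Grundy sequence with g(k) = mex{g(k−s) : s ∈ {8, 9}, s ≤ k}:
g(0) = mex{} = 0
g(1) = mex{} = 0
g(2) = mex{} = 0
g(3) = mex{} = 0
g(4) = mex{} = 0
g(5) = mex{} = 0
g(6) = mex{} = 0
g(7) = mex{} = 0
g(8) = mex{0} = 1
g(9) = mex{0} = 1
g(10) = mex{0} = 1
g(11) = mex{0} = 1
g(12) = mex{0} = 1
So g(12) = 1.

1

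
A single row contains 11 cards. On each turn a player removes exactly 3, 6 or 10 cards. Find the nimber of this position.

Grundy values for subtraction set {3, 6, 10}:
k:     0  1  2  3  4  5  6  7  8  9 10 11
g(k):  0  0  0  1  1  1  2  2  2  0  3  3
So g(11) = 3.

3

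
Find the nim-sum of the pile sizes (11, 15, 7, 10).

9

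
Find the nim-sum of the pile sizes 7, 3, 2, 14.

8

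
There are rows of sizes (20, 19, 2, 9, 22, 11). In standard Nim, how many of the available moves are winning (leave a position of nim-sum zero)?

Bitwise XOR of the heap sizes:
  10100  (20)
  10011  (19)
  00010  (2)
  01001  (9)
  10110  (22)
  01011  (11)
  -----
  10001  (17)
The overall nim-sum is X = 17. A row of size p has a winning move iff p XOR X < p (reduce it to p XOR X).
  20: 20 XOR 17 = 5 < 20 — winning move (to 5).
  19: 19 XOR 17 = 2 < 19 — winning move (to 2).
  2: 2 XOR 17 = 19 ≥ 2 — no move.
  9: 9 XOR 17 = 24 ≥ 9 — no move.
  22: 22 XOR 17 = 7 < 22 — winning move (to 7).
  11: 11 XOR 17 = 26 ≥ 11 — no move.
That gives 3 winning moves.

3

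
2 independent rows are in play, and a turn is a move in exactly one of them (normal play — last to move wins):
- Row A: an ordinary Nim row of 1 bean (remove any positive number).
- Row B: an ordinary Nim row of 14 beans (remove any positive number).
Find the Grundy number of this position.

15

Row A is a plain Nim row of size 1, so its Grundy value is 1.
Row B is a plain Nim row of size 14, so its Grundy value is 14.
The value of a disjunctive sum is the nim-sum of the parts.
Combined value = 1 XOR 14 = 15.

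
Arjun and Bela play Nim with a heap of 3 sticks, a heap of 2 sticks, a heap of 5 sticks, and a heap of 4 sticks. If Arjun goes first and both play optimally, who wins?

Bela wins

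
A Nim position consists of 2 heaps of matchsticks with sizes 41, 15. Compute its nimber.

38

Compute the nim-sum pairwise:
41 XOR 15 = 38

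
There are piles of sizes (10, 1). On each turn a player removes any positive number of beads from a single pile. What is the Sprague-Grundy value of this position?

11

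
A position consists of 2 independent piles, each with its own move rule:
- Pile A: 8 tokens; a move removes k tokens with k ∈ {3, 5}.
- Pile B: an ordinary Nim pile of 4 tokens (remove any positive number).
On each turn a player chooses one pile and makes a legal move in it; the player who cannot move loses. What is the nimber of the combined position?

4

Grundy values for pile A (subtraction set {3, 5}):
g(0) = mex{} = 0
g(1) = mex{} = 0
g(2) = mex{} = 0
g(3) = mex{0} = 1
g(4) = mex{0} = 1
g(5) = mex{0} = 1
g(6) = mex{0,1} = 2
g(7) = mex{0,1} = 2
g(8) = mex{1} = 0
So g(8) = 0.
Pile B is a plain Nim pile of size 4, so its Grundy value is 4.
By the Sprague-Grundy theorem, the Grundy value of a sum of independent games is the XOR of the component values.
Combined value = 0 XOR 4 = 4.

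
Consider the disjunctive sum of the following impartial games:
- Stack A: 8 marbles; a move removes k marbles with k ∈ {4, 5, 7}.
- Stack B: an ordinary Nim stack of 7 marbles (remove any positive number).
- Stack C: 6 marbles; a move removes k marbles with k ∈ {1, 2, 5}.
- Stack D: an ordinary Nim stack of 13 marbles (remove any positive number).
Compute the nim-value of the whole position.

Build the Grundy sequence for stack A with g(k) = mex{g(k−s) : s ∈ {4, 5, 7}, s ≤ k}:
g(0) = mex{} = 0
g(1) = mex{} = 0
g(2) = mex{} = 0
g(3) = mex{} = 0
g(4) = mex{0} = 1
g(5) = mex{0} = 1
g(6) = mex{0} = 1
g(7) = mex{0} = 1
g(8) = mex{0,1} = 2
So g(8) = 2.
Stack B is a plain Nim stack of size 7, so its Grundy value is 7.
For stack C, compute g(0), g(1), … with moves {1, 2, 5}:
g(0) = mex{} = 0
g(1) = mex{0} = 1
g(2) = mex{0,1} = 2
g(3) = mex{1,2} = 0
g(4) = mex{0,2} = 1
g(5) = mex{0,1} = 2
g(6) = mex{1,2} = 0
So g(6) = 0.
Stack D is a plain Nim stack of size 13, so its Grundy value is 13.
By the Sprague-Grundy theorem, the Grundy value of a sum of independent games is the XOR of the component values.
Combined value = 2 XOR 7 XOR 0 XOR 13 = 8.

8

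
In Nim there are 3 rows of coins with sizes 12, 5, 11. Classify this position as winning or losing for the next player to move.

Winning position

Write each in binary and XOR column by column:
  1100  (12)
  0101  (5)
  1011  (11)
  ----
  0010  (2)
The nim-sum is 2 ≠ 0, so this is an N-position: the player to move can win.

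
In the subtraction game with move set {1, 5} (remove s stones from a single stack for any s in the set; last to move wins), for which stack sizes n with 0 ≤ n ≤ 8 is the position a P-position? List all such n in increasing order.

0, 2, 4, 6, 8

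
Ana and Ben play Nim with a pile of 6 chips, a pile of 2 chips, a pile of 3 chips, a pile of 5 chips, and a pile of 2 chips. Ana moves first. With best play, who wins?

Nim-sum: 6 ^ 2 ^ 3 ^ 5 ^ 2 = 0.
The nim-sum is 0, so this is a P-position: the player to move is in a losing position under optimal play; Ana is about to move from it and so loses — Ben wins.

Ben wins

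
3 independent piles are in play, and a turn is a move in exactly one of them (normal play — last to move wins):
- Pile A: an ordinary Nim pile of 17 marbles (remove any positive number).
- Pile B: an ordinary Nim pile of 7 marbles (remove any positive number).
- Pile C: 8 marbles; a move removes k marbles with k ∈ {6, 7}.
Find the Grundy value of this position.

23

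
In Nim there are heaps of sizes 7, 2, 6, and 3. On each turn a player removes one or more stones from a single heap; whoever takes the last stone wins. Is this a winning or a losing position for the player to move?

Losing position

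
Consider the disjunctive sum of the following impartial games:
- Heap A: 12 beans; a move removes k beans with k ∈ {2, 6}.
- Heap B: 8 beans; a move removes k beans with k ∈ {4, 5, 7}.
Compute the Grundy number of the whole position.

For heap A, compute g(0), g(1), … with moves {2, 6}:
k:     0  1  2  3  4  5  6  7  8  9 10 11 12
g(k):  0  0  1  1  0  0  1  1  0  0  1  1  0
So g(12) = 0.
Build the Grundy sequence for heap B with g(k) = mex{g(k−s) : s ∈ {4, 5, 7}, s ≤ k}:
g(0) = mex{} = 0
g(1) = mex{} = 0
g(2) = mex{} = 0
g(3) = mex{} = 0
g(4) = mex{0} = 1
g(5) = mex{0} = 1
g(6) = mex{0} = 1
g(7) = mex{0} = 1
g(8) = mex{0,1} = 2
So g(8) = 2.
By the Sprague-Grundy theorem, the Grundy value of a sum of independent games is the XOR of the component values.
Combined value = 0 ⊕ 2 = 2.

2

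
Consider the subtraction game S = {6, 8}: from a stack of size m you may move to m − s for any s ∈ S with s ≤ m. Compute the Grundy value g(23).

Grundy values for subtraction set {6, 8}:
k:     0  1  2  3  4  5  6  7  8  9 10 11 12 13 14 15 16 17 18 19 20 21 22 23
g(k):  0  0  0  0  0  0  1  1  1  1  1  1  2  2  0  0  0  0  0  0  1  1  1  1
So g(23) = 1.

1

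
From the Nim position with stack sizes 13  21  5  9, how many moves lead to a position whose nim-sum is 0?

1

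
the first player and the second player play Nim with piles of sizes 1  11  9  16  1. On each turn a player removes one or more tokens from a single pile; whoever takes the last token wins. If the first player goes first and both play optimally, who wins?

Compute the nim-sum pairwise:
1 XOR 11 = 10
10 XOR 9 = 3
3 XOR 16 = 19
19 XOR 1 = 18
The nim-sum is 18 ≠ 0, so this is an N-position: the player to move can win; the first player has a winning move.

the first player wins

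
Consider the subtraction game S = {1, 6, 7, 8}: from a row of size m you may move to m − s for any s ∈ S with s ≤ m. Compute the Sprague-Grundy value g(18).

Grundy values for subtraction set {1, 6, 7, 8}:
k:     0  1  2  3  4  5  6  7  8  9 10 11 12 13 14 15 16 17 18
g(k):  0  1  0  1  0  1  2  3  2  3  2  3  4  0  1  0  1  0  1
So g(18) = 1.

1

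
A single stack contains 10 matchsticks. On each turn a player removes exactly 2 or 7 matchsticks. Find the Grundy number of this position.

Compute g(0), g(1), … for moves {2, 7}:
k:     0  1  2  3  4  5  6  7  8  9 10
g(k):  0  0  1  1  0  0  1  1  2  0  0
So g(10) = 0.

0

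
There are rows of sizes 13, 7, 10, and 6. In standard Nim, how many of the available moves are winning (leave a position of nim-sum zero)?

3

Nim-sum: 13 XOR 7 XOR 10 XOR 6 = 6.
The overall nim-sum is X = 6. A row of size p has a winning move iff p XOR X < p (reduce it to p XOR X).
  13: 13 XOR 6 = 11 < 13 — winning move (to 11).
  7: 7 XOR 6 = 1 < 7 — winning move (to 1).
  10: 10 XOR 6 = 12 ≥ 10 — no move.
  6: 6 XOR 6 = 0 < 6 — winning move (to 0).
That gives 3 winning moves.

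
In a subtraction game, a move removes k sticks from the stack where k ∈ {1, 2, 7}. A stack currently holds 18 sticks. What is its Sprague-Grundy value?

Build the Grundy sequence with g(k) = mex{g(k−s) : s ∈ {1, 2, 7}, s ≤ k}:
k:     0  1  2  3  4  5  6  7  8  9 10 11 12 13 14 15 16 17 18
g(k):  0  1  2  0  1  2  0  1  2  0  1  2  0  1  2  0  1  2  0
So g(18) = 0.

0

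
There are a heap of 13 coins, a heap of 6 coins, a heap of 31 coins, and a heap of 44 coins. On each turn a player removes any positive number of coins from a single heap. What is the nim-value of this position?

Nim-sum: 13 ^ 6 ^ 31 ^ 44 = 56.

56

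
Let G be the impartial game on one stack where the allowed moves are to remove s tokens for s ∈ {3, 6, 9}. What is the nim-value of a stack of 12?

Grundy values for subtraction set {3, 6, 9}:
g(0) = mex{} = 0
g(1) = mex{} = 0
g(2) = mex{} = 0
g(3) = mex{0} = 1
g(4) = mex{0} = 1
g(5) = mex{0} = 1
g(6) = mex{0,1} = 2
g(7) = mex{0,1} = 2
g(8) = mex{0,1} = 2
g(9) = mex{0,1,2} = 3
g(10) = mex{0,1,2} = 3
g(11) = mex{0,1,2} = 3
g(12) = mex{1,2,3} = 0
So g(12) = 0.

0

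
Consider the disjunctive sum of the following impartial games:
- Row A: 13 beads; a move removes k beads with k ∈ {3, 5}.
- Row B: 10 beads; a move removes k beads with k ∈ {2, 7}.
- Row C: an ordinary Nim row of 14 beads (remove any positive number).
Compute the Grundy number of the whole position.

Build the Grundy sequence for row A with g(k) = mex{g(k−s) : s ∈ {3, 5}, s ≤ k}:
k:     0  1  2  3  4  5  6  7  8  9 10 11 12 13
g(k):  0  0  0  1  1  1  2  2  0  0  0  1  1  1
So g(13) = 1.
Build the Grundy sequence for row B with g(k) = mex{g(k−s) : s ∈ {2, 7}, s ≤ k}:
g(0) = mex{} = 0
g(1) = mex{} = 0
g(2) = mex{0} = 1
g(3) = mex{0} = 1
g(4) = mex{1} = 0
g(5) = mex{1} = 0
g(6) = mex{0} = 1
g(7) = mex{0} = 1
g(8) = mex{0,1} = 2
g(9) = mex{1} = 0
g(10) = mex{1,2} = 0
So g(10) = 0.
Row C is a plain Nim row of size 14, so its Grundy value is 14.
The value of a disjunctive sum is the nim-sum of the parts.
Combined value = 1 XOR 0 XOR 14 = 15.

15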